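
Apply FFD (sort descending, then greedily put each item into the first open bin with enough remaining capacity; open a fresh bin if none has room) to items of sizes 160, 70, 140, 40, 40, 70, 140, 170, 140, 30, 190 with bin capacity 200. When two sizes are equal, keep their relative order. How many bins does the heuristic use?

Sorted descending: 190, 170, 160, 140, 140, 140, 70, 70, 40, 40, 30.
  190 → bin 1 (new)  [load 190/200]
  170 → bin 2 (new)  [load 170/200]
  160 → bin 3 (new)  [load 160/200]
  140 → bin 4 (new)  [load 140/200]
  140 → bin 5 (new)  [load 140/200]
  140 → bin 6 (new)  [load 140/200]
  70 → bin 7 (new)  [load 70/200]
  70 → bin 7  [load 140/200]
  40 → bin 3  [load 200/200]
  40 → bin 4  [load 180/200]
  30 → bin 2  [load 200/200]
7 bins opened.

7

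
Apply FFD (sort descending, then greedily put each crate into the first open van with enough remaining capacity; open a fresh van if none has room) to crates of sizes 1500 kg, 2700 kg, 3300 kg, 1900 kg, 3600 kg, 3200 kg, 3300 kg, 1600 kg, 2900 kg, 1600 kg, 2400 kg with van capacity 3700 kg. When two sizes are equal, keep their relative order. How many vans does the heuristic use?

9

Sorted descending: 3600, 3300, 3300, 3200, 2900, 2700, 2400, 1900, 1600, 1600, 1500.
  3600 → van 1 (new)  [load 3600/3700]
  3300 → van 2 (new)  [load 3300/3700]
  3300 → van 3 (new)  [load 3300/3700]
  3200 → van 4 (new)  [load 3200/3700]
  2900 → van 5 (new)  [load 2900/3700]
  2700 → van 6 (new)  [load 2700/3700]
  2400 → van 7 (new)  [load 2400/3700]
  1900 → van 8 (new)  [load 1900/3700]
  1600 → van 8  [load 3500/3700]
  1600 → van 9 (new)  [load 1600/3700]
  1500 → van 9  [load 3100/3700]
9 vans opened.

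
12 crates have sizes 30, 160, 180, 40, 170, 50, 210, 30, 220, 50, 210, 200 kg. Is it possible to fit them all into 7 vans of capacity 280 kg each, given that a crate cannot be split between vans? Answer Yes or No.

A valid assignment using 7 vans:
  van 1: 220 + 50 = 270
  van 2: 210 + 50 = 260
  van 3: 210 + 40 + 30 = 280
  van 4: 200 + 30 = 230
  van 5: 180 = 180
  van 6: 170 = 170
  van 7: 160 = 160
Every load is within 280 kg, so 7 vans suffice.

Yes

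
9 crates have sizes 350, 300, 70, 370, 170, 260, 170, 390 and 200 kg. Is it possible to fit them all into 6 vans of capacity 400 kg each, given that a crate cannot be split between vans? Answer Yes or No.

Total = 2280 kg; ⌈2280/400⌉ = 6.
The bound of 6 does not rule out 6, but exhaustive search shows no assignment into 6 vans of capacity 400 kg exists — the minimum is 7.

No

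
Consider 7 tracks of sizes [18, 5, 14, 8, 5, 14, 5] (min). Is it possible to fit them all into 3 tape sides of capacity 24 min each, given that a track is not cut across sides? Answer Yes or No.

Yes

A valid assignment using 3 tape sides:
  side 1: 18 + 5 = 23
  side 2: 14 + 8 = 22
  side 3: 14 + 5 + 5 = 24
Every load is within 24 min, so 3 tape sides suffice.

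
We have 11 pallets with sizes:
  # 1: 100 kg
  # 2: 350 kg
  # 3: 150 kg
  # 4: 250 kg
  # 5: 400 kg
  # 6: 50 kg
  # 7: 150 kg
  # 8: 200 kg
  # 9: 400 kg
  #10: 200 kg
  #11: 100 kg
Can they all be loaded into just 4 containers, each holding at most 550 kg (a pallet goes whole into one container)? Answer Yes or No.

Total = 2350 kg; ⌈2350/550⌉ = 5.
At least 5 containers are required, but only 4 are allowed.

No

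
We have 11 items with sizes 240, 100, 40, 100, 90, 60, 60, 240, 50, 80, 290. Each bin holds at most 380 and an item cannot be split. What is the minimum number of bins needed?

Total = 290 + 240 + 240 + 100 + 100 + 90 + 80 + 60 + 60 + 50 + 40 = 1350.
Lower bound: ⌈1350/380⌉ = 4 bins.
A packing using 4 bins:
  bin 1: 290 + 90 = 380
  bin 2: 240 + 100 + 40 = 380
  bin 3: 240 + 100 = 340
  bin 4: 80 + 60 + 60 + 50 = 250
This matches the lower bound, so 4 is optimal.

4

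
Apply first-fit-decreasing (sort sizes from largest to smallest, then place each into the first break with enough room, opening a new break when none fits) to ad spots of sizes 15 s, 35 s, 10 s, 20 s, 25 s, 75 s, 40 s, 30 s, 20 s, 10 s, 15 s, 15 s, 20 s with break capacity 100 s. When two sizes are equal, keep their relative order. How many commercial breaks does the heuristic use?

Sorted descending: 75, 40, 35, 30, 25, 20, 20, 20, 15, 15, 15, 10, 10.
  75 → break 1 (new)  [load 75/100]
  40 → break 2 (new)  [load 40/100]
  35 → break 2  [load 75/100]
  30 → break 3 (new)  [load 30/100]
  25 → break 1  [load 100/100]
  20 → break 2  [load 95/100]
  20 → break 3  [load 50/100]
  20 → break 3  [load 70/100]
  15 → break 3  [load 85/100]
  15 → break 3  [load 100/100]
  15 → break 4 (new)  [load 15/100]
  10 → break 4  [load 25/100]
  10 → break 4  [load 35/100]
4 commercial breaks opened.

4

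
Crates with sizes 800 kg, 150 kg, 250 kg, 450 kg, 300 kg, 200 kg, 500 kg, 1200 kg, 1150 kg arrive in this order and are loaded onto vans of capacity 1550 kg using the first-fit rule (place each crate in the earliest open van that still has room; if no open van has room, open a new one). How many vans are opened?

4

  800 → van 1 (new)  [load 800/1550]
  150 → van 1  [load 950/1550]
  250 → van 1  [load 1200/1550]
  450 → van 2 (new)  [load 450/1550]
  300 → van 1  [load 1500/1550]
  200 → van 2  [load 650/1550]
  500 → van 2  [load 1150/1550]
  1200 → van 3 (new)  [load 1200/1550]
  1150 → van 4 (new)  [load 1150/1550]
4 vans opened.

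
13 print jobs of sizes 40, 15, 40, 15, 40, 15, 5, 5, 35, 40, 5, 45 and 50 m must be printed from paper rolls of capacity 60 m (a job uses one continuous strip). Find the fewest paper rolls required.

Total = 50 + 45 + 40 + 40 + 40 + 40 + 35 + 15 + 15 + 15 + 5 + 5 + 5 = 350 m.
Lower bound: ⌈350/60⌉ = 6 paper rolls.
Also, 7 print jobs each exceed 30 m, and no two of those can share a roll, so at least 7 paper rolls are needed.
A packing using 7 paper rolls:
  roll 1: 50 + 5 + 5 = 60
  roll 2: 45 + 15 = 60
  roll 3: 40 + 15 + 5 = 60
  roll 4: 40 + 15 = 55
  roll 5: 40 = 40
  roll 6: 40 = 40
  roll 7: 35 = 35
This matches the lower bound, so 7 is optimal.

7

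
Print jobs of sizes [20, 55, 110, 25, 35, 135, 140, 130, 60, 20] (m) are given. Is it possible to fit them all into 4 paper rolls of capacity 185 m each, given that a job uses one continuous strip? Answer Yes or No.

No

Total = 730 m; ⌈730/185⌉ = 4.
The bound of 4 does not rule out 4, but exhaustive search shows no assignment into 4 paper rolls of capacity 185 m exists — the minimum is 5.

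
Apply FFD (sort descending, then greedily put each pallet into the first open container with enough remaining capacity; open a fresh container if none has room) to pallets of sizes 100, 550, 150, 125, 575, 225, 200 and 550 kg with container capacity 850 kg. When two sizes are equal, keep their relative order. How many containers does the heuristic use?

Sorted descending: 575, 550, 550, 225, 200, 150, 125, 100.
  575 → container 1 (new)  [load 575/850]
  550 → container 2 (new)  [load 550/850]
  550 → container 3 (new)  [load 550/850]
  225 → container 1  [load 800/850]
  200 → container 2  [load 750/850]
  150 → container 3  [load 700/850]
  125 → container 3  [load 825/850]
  100 → container 2  [load 850/850]
3 containers opened.

3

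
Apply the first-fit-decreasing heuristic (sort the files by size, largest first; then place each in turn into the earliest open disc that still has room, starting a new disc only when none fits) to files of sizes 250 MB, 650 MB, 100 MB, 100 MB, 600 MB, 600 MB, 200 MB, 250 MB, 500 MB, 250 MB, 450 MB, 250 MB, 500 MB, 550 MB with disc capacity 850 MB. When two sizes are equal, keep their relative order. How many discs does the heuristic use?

Sorted descending: 650, 600, 600, 550, 500, 500, 450, 250, 250, 250, 250, 200, 100, 100.
  650 → disc 1 (new)  [load 650/850]
  600 → disc 2 (new)  [load 600/850]
  600 → disc 3 (new)  [load 600/850]
  550 → disc 4 (new)  [load 550/850]
  500 → disc 5 (new)  [load 500/850]
  500 → disc 6 (new)  [load 500/850]
  450 → disc 7 (new)  [load 450/850]
  250 → disc 2  [load 850/850]
  250 → disc 3  [load 850/850]
  250 → disc 4  [load 800/850]
  250 → disc 5  [load 750/850]
  200 → disc 1  [load 850/850]
  100 → disc 5  [load 850/850]
  100 → disc 6  [load 600/850]
7 discs opened.

7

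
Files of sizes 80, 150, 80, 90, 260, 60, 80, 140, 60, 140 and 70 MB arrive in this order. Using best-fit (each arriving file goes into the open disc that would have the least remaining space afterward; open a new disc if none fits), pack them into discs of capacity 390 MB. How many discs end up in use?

4

  80 → disc 1 (new)  [load 80/390]
  150 → disc 1  [load 230/390]
  80 → disc 1  [load 310/390]
  90 → disc 2 (new)  [load 90/390]
  260 → disc 2  [load 350/390]
  60 → disc 1  [load 370/390]
  80 → disc 3 (new)  [load 80/390]
  140 → disc 3  [load 220/390]
  60 → disc 3  [load 280/390]
  140 → disc 4 (new)  [load 140/390]
  70 → disc 3  [load 350/390]
4 discs opened.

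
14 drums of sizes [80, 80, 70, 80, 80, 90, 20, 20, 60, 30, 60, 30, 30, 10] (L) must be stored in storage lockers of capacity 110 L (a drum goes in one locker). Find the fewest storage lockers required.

8

Total = 90 + 80 + 80 + 80 + 80 + 70 + 60 + 60 + 30 + 30 + 30 + 20 + 20 + 10 = 740 L.
Lower bound: ⌈740/110⌉ = 7 storage lockers.
Also, 8 drums each exceed 55 L, and no two of those can share a locker, so at least 8 storage lockers are needed.
A packing using 8 storage lockers:
  locker 1: 90 + 20 = 110
  locker 2: 80 + 30 = 110
  locker 3: 80 + 30 = 110
  locker 4: 80 + 30 = 110
  locker 5: 80 + 20 + 10 = 110
  locker 6: 70 = 70
  locker 7: 60 = 60
  locker 8: 60 = 60
This matches the lower bound, so 8 is optimal.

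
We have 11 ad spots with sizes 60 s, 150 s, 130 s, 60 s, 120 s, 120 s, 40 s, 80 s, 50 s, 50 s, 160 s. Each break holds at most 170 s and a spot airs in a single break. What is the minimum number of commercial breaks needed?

7

Total = 160 + 150 + 130 + 120 + 120 + 80 + 60 + 60 + 50 + 50 + 40 = 1020 s.
Lower bound: ⌈1020/170⌉ = 6 commercial breaks.
A packing using 7 commercial breaks:
  break 1: 160 = 160
  break 2: 150 = 150
  break 3: 130 + 40 = 170
  break 4: 120 + 50 = 170
  break 5: 120 + 50 = 170
  break 6: 80 + 60 = 140
  break 7: 60 = 60
No arrangement into 6 commercial breaks stays within capacity, so 7 is optimal.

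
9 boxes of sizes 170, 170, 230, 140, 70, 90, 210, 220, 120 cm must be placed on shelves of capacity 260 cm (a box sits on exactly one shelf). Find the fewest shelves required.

Total = 230 + 220 + 210 + 170 + 170 + 140 + 120 + 90 + 70 = 1420 cm.
Lower bound: ⌈1420/260⌉ = 6 shelves.
A packing using 6 shelves:
  shelf 1: 230 = 230
  shelf 2: 220 = 220
  shelf 3: 210 = 210
  shelf 4: 170 + 90 = 260
  shelf 5: 170 + 70 = 240
  shelf 6: 140 + 120 = 260
This matches the lower bound, so 6 is optimal.

6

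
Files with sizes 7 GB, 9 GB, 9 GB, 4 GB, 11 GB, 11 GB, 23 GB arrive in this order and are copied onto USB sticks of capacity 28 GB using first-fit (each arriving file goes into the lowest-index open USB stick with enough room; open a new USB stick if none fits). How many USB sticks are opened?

3

  7 → USB stick 1 (new)  [load 7/28]
  9 → USB stick 1  [load 16/28]
  9 → USB stick 1  [load 25/28]
  4 → USB stick 2 (new)  [load 4/28]
  11 → USB stick 2  [load 15/28]
  11 → USB stick 2  [load 26/28]
  23 → USB stick 3 (new)  [load 23/28]
3 USB sticks opened.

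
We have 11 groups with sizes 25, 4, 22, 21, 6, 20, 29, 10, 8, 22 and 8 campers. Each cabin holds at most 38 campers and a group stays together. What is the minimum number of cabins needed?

6

Total = 29 + 25 + 22 + 22 + 21 + 20 + 10 + 8 + 8 + 6 + 4 = 175 campers.
Lower bound: ⌈175/38⌉ = 5 cabins.
Also, 6 groups each exceed 19 campers, and no two of those can share a cabin, so at least 6 cabins are needed.
A packing using 6 cabins:
  cabin 1: 29 + 8 = 37
  cabin 2: 25 + 10 = 35
  cabin 3: 22 + 8 + 6 = 36
  cabin 4: 22 + 4 = 26
  cabin 5: 21 = 21
  cabin 6: 20 = 20
This matches the lower bound, so 6 is optimal.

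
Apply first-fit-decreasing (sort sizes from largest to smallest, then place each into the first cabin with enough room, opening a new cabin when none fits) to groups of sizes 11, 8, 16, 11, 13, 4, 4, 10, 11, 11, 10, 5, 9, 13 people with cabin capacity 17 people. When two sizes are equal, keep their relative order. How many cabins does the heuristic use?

10

Sorted descending: 16, 13, 13, 11, 11, 11, 11, 10, 10, 9, 8, 5, 4, 4.
  16 → cabin 1 (new)  [load 16/17]
  13 → cabin 2 (new)  [load 13/17]
  13 → cabin 3 (new)  [load 13/17]
  11 → cabin 4 (new)  [load 11/17]
  11 → cabin 5 (new)  [load 11/17]
  11 → cabin 6 (new)  [load 11/17]
  11 → cabin 7 (new)  [load 11/17]
  10 → cabin 8 (new)  [load 10/17]
  10 → cabin 9 (new)  [load 10/17]
  9 → cabin 10 (new)  [load 9/17]
  8 → cabin 10  [load 17/17]
  5 → cabin 4  [load 16/17]
  4 → cabin 2  [load 17/17]
  4 → cabin 3  [load 17/17]
10 cabins opened.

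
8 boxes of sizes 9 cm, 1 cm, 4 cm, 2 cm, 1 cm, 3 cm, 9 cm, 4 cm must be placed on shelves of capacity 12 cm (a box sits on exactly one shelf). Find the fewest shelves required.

3

Total = 9 + 9 + 4 + 4 + 3 + 2 + 1 + 1 = 33 cm.
Lower bound: ⌈33/12⌉ = 3 shelves.
A packing using 3 shelves:
  shelf 1: 9 + 3 = 12
  shelf 2: 9 + 2 + 1 = 12
  shelf 3: 4 + 4 + 1 = 9
This matches the lower bound, so 3 is optimal.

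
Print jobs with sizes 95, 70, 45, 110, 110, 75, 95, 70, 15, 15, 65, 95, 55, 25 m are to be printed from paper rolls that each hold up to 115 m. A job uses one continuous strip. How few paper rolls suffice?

10

Total = 110 + 110 + 95 + 95 + 95 + 75 + 70 + 70 + 65 + 55 + 45 + 25 + 15 + 15 = 940 m.
Lower bound: ⌈940/115⌉ = 9 paper rolls.
A packing using 10 paper rolls:
  roll 1: 110 = 110
  roll 2: 110 = 110
  roll 3: 95 + 15 = 110
  roll 4: 95 + 15 = 110
  roll 5: 95 = 95
  roll 6: 75 + 25 = 100
  roll 7: 70 + 45 = 115
  roll 8: 70 = 70
  roll 9: 65 = 65
  roll 10: 55 = 55
No arrangement into 9 paper rolls stays within capacity, so 10 is optimal.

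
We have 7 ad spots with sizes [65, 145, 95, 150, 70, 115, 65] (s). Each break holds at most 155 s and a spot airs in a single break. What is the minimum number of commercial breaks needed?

6

Total = 150 + 145 + 115 + 95 + 70 + 65 + 65 = 705 s.
Lower bound: ⌈705/155⌉ = 5 commercial breaks.
A packing using 6 commercial breaks:
  break 1: 150 = 150
  break 2: 145 = 145
  break 3: 115 = 115
  break 4: 95 = 95
  break 5: 70 + 65 = 135
  break 6: 65 = 65
No arrangement into 5 commercial breaks stays within capacity, so 6 is optimal.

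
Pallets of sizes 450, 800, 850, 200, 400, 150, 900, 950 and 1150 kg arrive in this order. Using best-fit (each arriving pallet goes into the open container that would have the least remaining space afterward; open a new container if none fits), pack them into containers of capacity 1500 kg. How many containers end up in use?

5

  450 → container 1 (new)  [load 450/1500]
  800 → container 1  [load 1250/1500]
  850 → container 2 (new)  [load 850/1500]
  200 → container 1  [load 1450/1500]
  400 → container 2  [load 1250/1500]
  150 → container 2  [load 1400/1500]
  900 → container 3 (new)  [load 900/1500]
  950 → container 4 (new)  [load 950/1500]
  1150 → container 5 (new)  [load 1150/1500]
5 containers opened.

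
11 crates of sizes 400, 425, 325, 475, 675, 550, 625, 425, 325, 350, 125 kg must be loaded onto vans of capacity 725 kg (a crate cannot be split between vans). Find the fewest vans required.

Total = 675 + 625 + 550 + 475 + 425 + 425 + 400 + 350 + 325 + 325 + 125 = 4700 kg.
Lower bound: ⌈4700/725⌉ = 7 vans.
A packing using 8 vans:
  van 1: 675 = 675
  van 2: 625 = 625
  van 3: 550 + 125 = 675
  van 4: 475 = 475
  van 5: 425 = 425
  van 6: 425 = 425
  van 7: 400 + 325 = 725
  van 8: 350 + 325 = 675
No arrangement into 7 vans stays within capacity, so 8 is optimal.

8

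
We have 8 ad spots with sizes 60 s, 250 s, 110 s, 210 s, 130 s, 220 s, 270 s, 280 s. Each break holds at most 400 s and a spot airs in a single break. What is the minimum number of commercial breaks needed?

Total = 280 + 270 + 250 + 220 + 210 + 130 + 110 + 60 = 1530 s.
Lower bound: ⌈1530/400⌉ = 4 commercial breaks.
Also, 5 ad spots each exceed 200 s, and no two of those can share a break, so at least 5 commercial breaks are needed.
A packing using 5 commercial breaks:
  break 1: 280 + 110 = 390
  break 2: 270 + 130 = 400
  break 3: 250 + 60 = 310
  break 4: 220 = 220
  break 5: 210 = 210
This matches the lower bound, so 5 is optimal.

5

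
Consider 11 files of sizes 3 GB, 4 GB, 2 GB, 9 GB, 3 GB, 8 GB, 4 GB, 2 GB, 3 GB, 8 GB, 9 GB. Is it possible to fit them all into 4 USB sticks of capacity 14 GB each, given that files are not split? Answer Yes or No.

Yes

A valid assignment using 4 USB sticks:
  USB stick 1: 9 + 4 = 13
  USB stick 2: 9 + 3 + 2 = 14
  USB stick 3: 8 + 4 + 2 = 14
  USB stick 4: 8 + 3 + 3 = 14
Every load is within 14 GB, so 4 USB sticks suffice.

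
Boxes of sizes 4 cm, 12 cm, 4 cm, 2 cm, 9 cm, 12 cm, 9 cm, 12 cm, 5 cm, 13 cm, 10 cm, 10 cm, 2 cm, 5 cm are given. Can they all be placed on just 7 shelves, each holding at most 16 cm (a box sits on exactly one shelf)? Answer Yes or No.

Total = 109 cm; ⌈109/16⌉ = 7.
8 boxes each exceed half the capacity and cannot share a shelf, forcing at least 8 shelves.
At least 8 shelves are required, but only 7 are allowed.

No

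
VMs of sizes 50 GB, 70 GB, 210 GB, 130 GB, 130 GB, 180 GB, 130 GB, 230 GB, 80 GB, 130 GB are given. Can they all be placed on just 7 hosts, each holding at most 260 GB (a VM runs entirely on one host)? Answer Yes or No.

A valid assignment using 6 hosts:
  host 1: 230 = 230
  host 2: 210 + 50 = 260
  host 3: 180 + 80 = 260
  host 4: 130 + 130 = 260
  host 5: 130 + 130 = 260
  host 6: 70 = 70
That uses only 6 ≤ 7, so 7 hosts are enough.

Yes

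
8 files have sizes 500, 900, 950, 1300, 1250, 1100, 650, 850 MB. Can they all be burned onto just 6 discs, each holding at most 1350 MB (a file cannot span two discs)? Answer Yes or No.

Total = 7500 MB; ⌈7500/1350⌉ = 6.
The bound of 6 does not rule out 6, but exhaustive search shows no assignment into 6 discs of capacity 1350 MB exists — the minimum is 7.

No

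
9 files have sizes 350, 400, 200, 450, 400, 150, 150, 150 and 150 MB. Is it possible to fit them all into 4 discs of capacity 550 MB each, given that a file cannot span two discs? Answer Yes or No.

No

Total = 2400 MB; ⌈2400/550⌉ = 5.
At least 5 discs are required, but only 4 are allowed.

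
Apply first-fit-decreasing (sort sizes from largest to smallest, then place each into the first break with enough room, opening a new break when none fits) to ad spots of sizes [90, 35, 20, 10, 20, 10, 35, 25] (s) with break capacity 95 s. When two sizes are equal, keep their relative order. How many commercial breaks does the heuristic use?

3

Sorted descending: 90, 35, 35, 25, 20, 20, 10, 10.
  90 → break 1 (new)  [load 90/95]
  35 → break 2 (new)  [load 35/95]
  35 → break 2  [load 70/95]
  25 → break 2  [load 95/95]
  20 → break 3 (new)  [load 20/95]
  20 → break 3  [load 40/95]
  10 → break 3  [load 50/95]
  10 → break 3  [load 60/95]
3 commercial breaks opened.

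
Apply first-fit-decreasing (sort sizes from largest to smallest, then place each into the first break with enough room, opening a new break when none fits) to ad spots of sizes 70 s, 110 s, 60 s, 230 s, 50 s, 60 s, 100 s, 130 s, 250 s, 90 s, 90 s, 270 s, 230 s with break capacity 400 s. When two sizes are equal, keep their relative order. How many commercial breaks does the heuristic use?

Sorted descending: 270, 250, 230, 230, 130, 110, 100, 90, 90, 70, 60, 60, 50.
  270 → break 1 (new)  [load 270/400]
  250 → break 2 (new)  [load 250/400]
  230 → break 3 (new)  [load 230/400]
  230 → break 4 (new)  [load 230/400]
  130 → break 1  [load 400/400]
  110 → break 2  [load 360/400]
  100 → break 3  [load 330/400]
  90 → break 4  [load 320/400]
  90 → break 5 (new)  [load 90/400]
  70 → break 3  [load 400/400]
  60 → break 4  [load 380/400]
  60 → break 5  [load 150/400]
  50 → break 5  [load 200/400]
5 commercial breaks opened.

5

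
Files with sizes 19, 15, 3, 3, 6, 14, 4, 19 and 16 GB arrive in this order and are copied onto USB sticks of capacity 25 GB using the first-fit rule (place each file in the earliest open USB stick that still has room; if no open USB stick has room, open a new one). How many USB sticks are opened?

  19 → USB stick 1 (new)  [load 19/25]
  15 → USB stick 2 (new)  [load 15/25]
  3 → USB stick 1  [load 22/25]
  3 → USB stick 1  [load 25/25]
  6 → USB stick 2  [load 21/25]
  14 → USB stick 3 (new)  [load 14/25]
  4 → USB stick 2  [load 25/25]
  19 → USB stick 4 (new)  [load 19/25]
  16 → USB stick 5 (new)  [load 16/25]
5 USB sticks opened.

5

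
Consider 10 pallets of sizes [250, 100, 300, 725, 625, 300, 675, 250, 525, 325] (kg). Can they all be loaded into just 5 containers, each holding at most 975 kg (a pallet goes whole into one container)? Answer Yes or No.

Yes

A valid assignment using 5 containers:
  container 1: 725 + 250 = 975
  container 2: 675 + 300 = 975
  container 3: 625 + 325 = 950
  container 4: 525 + 300 + 100 = 925
  container 5: 250 = 250
Every load is within 975 kg, so 5 containers suffice.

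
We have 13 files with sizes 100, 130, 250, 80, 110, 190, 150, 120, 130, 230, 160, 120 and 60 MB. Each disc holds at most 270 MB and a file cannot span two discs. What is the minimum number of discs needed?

8

Total = 250 + 230 + 190 + 160 + 150 + 130 + 130 + 120 + 120 + 110 + 100 + 80 + 60 = 1830 MB.
Lower bound: ⌈1830/270⌉ = 7 discs.
A packing using 8 discs:
  disc 1: 250 = 250
  disc 2: 230 = 230
  disc 3: 190 + 80 = 270
  disc 4: 160 + 110 = 270
  disc 5: 150 + 120 = 270
  disc 6: 130 + 130 = 260
  disc 7: 120 + 100 = 220
  disc 8: 60 = 60
No arrangement into 7 discs stays within capacity, so 8 is optimal.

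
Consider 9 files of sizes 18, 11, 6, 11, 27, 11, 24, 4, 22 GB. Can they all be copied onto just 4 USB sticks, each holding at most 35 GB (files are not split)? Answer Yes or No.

Yes

A valid assignment using 4 USB sticks:
  USB stick 1: 27 + 6 = 33
  USB stick 2: 24 + 11 = 35
  USB stick 3: 22 + 11 = 33
  USB stick 4: 18 + 11 + 4 = 33
Every load is within 35 GB, so 4 USB sticks suffice.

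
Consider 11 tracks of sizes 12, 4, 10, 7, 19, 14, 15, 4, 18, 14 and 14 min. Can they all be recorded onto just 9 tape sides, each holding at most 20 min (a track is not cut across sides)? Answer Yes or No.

A valid assignment using 8 tape sides:
  side 1: 19 = 19
  side 2: 18 = 18
  side 3: 15 + 4 = 19
  side 4: 14 + 4 = 18
  side 5: 14 = 14
  side 6: 14 = 14
  side 7: 12 + 7 = 19
  side 8: 10 = 10
That uses only 8 ≤ 9, so 9 tape sides are enough.

Yes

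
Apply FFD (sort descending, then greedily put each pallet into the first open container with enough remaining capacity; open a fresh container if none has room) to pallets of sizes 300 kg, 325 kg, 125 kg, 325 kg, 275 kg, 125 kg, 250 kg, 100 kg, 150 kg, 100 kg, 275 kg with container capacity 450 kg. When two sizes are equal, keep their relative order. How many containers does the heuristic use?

Sorted descending: 325, 325, 300, 275, 275, 250, 150, 125, 125, 100, 100.
  325 → container 1 (new)  [load 325/450]
  325 → container 2 (new)  [load 325/450]
  300 → container 3 (new)  [load 300/450]
  275 → container 4 (new)  [load 275/450]
  275 → container 5 (new)  [load 275/450]
  250 → container 6 (new)  [load 250/450]
  150 → container 3  [load 450/450]
  125 → container 1  [load 450/450]
  125 → container 2  [load 450/450]
  100 → container 4  [load 375/450]
  100 → container 5  [load 375/450]
6 containers opened.

6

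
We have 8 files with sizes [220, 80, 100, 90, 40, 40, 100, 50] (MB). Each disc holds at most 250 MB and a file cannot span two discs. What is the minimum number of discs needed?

3

Total = 220 + 100 + 100 + 90 + 80 + 50 + 40 + 40 = 720 MB.
Lower bound: ⌈720/250⌉ = 3 discs.
A packing using 3 discs:
  disc 1: 220 = 220
  disc 2: 100 + 100 + 50 = 250
  disc 3: 90 + 80 + 40 + 40 = 250
This matches the lower bound, so 3 is optimal.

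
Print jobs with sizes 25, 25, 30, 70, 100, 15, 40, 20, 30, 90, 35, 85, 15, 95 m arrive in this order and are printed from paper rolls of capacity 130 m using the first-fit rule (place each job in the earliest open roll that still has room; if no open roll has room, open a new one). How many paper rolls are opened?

6

  25 → roll 1 (new)  [load 25/130]
  25 → roll 1  [load 50/130]
  30 → roll 1  [load 80/130]
  70 → roll 2 (new)  [load 70/130]
  100 → roll 3 (new)  [load 100/130]
  15 → roll 1  [load 95/130]
  40 → roll 2  [load 110/130]
  20 → roll 1  [load 115/130]
  30 → roll 3  [load 130/130]
  90 → roll 4 (new)  [load 90/130]
  35 → roll 4  [load 125/130]
  85 → roll 5 (new)  [load 85/130]
  15 → roll 1  [load 130/130]
  95 → roll 6 (new)  [load 95/130]
6 paper rolls opened.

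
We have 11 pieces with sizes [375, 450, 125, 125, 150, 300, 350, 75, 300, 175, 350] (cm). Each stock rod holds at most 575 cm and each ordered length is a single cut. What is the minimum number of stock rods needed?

Total = 450 + 375 + 350 + 350 + 300 + 300 + 175 + 150 + 125 + 125 + 75 = 2775 cm.
Lower bound: ⌈2775/575⌉ = 5 stock rods.
Also, 6 pieces each exceed 575/2 cm, and no two of those can share a stock rod, so at least 6 stock rods are needed.
A packing using 6 stock rods:
  stock rod 1: 450 + 125 = 575
  stock rod 2: 375 + 175 = 550
  stock rod 3: 350 + 150 + 75 = 575
  stock rod 4: 350 + 125 = 475
  stock rod 5: 300 = 300
  stock rod 6: 300 = 300
This matches the lower bound, so 6 is optimal.

6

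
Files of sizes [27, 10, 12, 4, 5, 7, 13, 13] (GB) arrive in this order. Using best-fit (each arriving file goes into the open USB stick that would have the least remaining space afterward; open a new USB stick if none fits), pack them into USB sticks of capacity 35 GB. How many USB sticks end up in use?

3

  27 → USB stick 1 (new)  [load 27/35]
  10 → USB stick 2 (new)  [load 10/35]
  12 → USB stick 2  [load 22/35]
  4 → USB stick 1  [load 31/35]
  5 → USB stick 2  [load 27/35]
  7 → USB stick 2  [load 34/35]
  13 → USB stick 3 (new)  [load 13/35]
  13 → USB stick 3  [load 26/35]
3 USB sticks opened.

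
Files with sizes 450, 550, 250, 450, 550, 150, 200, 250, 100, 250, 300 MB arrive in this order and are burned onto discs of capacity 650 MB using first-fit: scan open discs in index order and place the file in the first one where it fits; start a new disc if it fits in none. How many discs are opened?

7

  450 → disc 1 (new)  [load 450/650]
  550 → disc 2 (new)  [load 550/650]
  250 → disc 3 (new)  [load 250/650]
  450 → disc 4 (new)  [load 450/650]
  550 → disc 5 (new)  [load 550/650]
  150 → disc 1  [load 600/650]
  200 → disc 3  [load 450/650]
  250 → disc 6 (new)  [load 250/650]
  100 → disc 2  [load 650/650]
  250 → disc 6  [load 500/650]
  300 → disc 7 (new)  [load 300/650]
7 discs opened.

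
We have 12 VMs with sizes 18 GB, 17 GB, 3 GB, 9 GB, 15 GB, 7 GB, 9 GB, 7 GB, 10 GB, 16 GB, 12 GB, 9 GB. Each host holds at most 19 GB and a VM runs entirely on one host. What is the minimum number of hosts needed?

Total = 18 + 17 + 16 + 15 + 12 + 10 + 9 + 9 + 9 + 7 + 7 + 3 = 132 GB.
Lower bound: ⌈132/19⌉ = 7 hosts.
A packing using 8 hosts:
  host 1: 18 = 18
  host 2: 17 = 17
  host 3: 16 + 3 = 19
  host 4: 15 = 15
  host 5: 12 + 7 = 19
  host 6: 10 + 9 = 19
  host 7: 9 + 9 = 18
  host 8: 7 = 7
No arrangement into 7 hosts stays within capacity, so 8 is optimal.

8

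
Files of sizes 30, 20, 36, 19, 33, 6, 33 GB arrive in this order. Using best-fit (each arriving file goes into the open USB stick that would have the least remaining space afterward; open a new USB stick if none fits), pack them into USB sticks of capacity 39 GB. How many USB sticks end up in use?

5

  30 → USB stick 1 (new)  [load 30/39]
  20 → USB stick 2 (new)  [load 20/39]
  36 → USB stick 3 (new)  [load 36/39]
  19 → USB stick 2  [load 39/39]
  33 → USB stick 4 (new)  [load 33/39]
  6 → USB stick 4  [load 39/39]
  33 → USB stick 5 (new)  [load 33/39]
5 USB sticks opened.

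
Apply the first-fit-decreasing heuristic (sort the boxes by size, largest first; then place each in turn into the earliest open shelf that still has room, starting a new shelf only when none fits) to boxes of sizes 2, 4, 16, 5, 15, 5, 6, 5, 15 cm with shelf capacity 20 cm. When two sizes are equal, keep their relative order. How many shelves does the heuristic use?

4

Sorted descending: 16, 15, 15, 6, 5, 5, 5, 4, 2.
  16 → shelf 1 (new)  [load 16/20]
  15 → shelf 2 (new)  [load 15/20]
  15 → shelf 3 (new)  [load 15/20]
  6 → shelf 4 (new)  [load 6/20]
  5 → shelf 2  [load 20/20]
  5 → shelf 3  [load 20/20]
  5 → shelf 4  [load 11/20]
  4 → shelf 1  [load 20/20]
  2 → shelf 4  [load 13/20]
4 shelves opened.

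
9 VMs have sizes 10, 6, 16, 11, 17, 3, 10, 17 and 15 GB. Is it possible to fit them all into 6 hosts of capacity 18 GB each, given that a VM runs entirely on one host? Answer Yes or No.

No

Total = 105 GB; ⌈105/18⌉ = 6.
7 VMs each exceed half the capacity and cannot share a host, forcing at least 7 hosts.
At least 7 hosts are required, but only 6 are allowed.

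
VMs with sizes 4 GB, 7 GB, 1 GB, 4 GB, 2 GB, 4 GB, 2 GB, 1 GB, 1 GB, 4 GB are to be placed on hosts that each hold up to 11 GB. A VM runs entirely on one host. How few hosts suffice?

Total = 7 + 4 + 4 + 4 + 4 + 2 + 2 + 1 + 1 + 1 = 30 GB.
Lower bound: ⌈30/11⌉ = 3 hosts.
A packing using 3 hosts:
  host 1: 7 + 4 = 11
  host 2: 4 + 4 + 2 + 1 = 11
  host 3: 4 + 2 + 1 + 1 = 8
This matches the lower bound, so 3 is optimal.

3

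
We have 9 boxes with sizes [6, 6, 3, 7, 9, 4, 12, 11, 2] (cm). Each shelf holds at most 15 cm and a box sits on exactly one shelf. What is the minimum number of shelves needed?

4

Total = 12 + 11 + 9 + 7 + 6 + 6 + 4 + 3 + 2 = 60 cm.
Lower bound: ⌈60/15⌉ = 4 shelves.
A packing using 4 shelves:
  shelf 1: 12 + 3 = 15
  shelf 2: 11 + 4 = 15
  shelf 3: 9 + 6 = 15
  shelf 4: 7 + 6 + 2 = 15
This matches the lower bound, so 4 is optimal.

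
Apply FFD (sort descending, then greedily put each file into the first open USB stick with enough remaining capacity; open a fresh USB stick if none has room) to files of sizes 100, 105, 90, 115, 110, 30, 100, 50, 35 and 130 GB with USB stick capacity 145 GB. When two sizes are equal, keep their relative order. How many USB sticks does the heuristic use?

Sorted descending: 130, 115, 110, 105, 100, 100, 90, 50, 35, 30.
  130 → USB stick 1 (new)  [load 130/145]
  115 → USB stick 2 (new)  [load 115/145]
  110 → USB stick 3 (new)  [load 110/145]
  105 → USB stick 4 (new)  [load 105/145]
  100 → USB stick 5 (new)  [load 100/145]
  100 → USB stick 6 (new)  [load 100/145]
  90 → USB stick 7 (new)  [load 90/145]
  50 → USB stick 7  [load 140/145]
  35 → USB stick 3  [load 145/145]
  30 → USB stick 2  [load 145/145]
7 USB sticks opened.

7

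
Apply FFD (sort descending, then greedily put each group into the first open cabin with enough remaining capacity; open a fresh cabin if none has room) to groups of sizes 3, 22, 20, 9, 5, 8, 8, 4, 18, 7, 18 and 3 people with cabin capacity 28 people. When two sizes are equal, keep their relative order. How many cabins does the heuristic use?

Sorted descending: 22, 20, 18, 18, 9, 8, 8, 7, 5, 4, 3, 3.
  22 → cabin 1 (new)  [load 22/28]
  20 → cabin 2 (new)  [load 20/28]
  18 → cabin 3 (new)  [load 18/28]
  18 → cabin 4 (new)  [load 18/28]
  9 → cabin 3  [load 27/28]
  8 → cabin 2  [load 28/28]
  8 → cabin 4  [load 26/28]
  7 → cabin 5 (new)  [load 7/28]
  5 → cabin 1  [load 27/28]
  4 → cabin 5  [load 11/28]
  3 → cabin 5  [load 14/28]
  3 → cabin 5  [load 17/28]
5 cabins opened.

5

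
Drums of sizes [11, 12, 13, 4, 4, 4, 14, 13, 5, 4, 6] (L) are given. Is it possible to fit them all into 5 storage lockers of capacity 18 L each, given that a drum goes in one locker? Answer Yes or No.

No

Total = 90 L; ⌈90/18⌉ = 5.
The bound of 5 does not rule out 5, but exhaustive search shows no assignment into 5 storage lockers of capacity 18 L exists — the minimum is 6.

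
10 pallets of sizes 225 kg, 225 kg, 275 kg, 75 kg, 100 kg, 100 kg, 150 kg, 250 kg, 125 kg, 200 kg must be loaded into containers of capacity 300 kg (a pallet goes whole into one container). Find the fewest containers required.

Total = 275 + 250 + 225 + 225 + 200 + 150 + 125 + 100 + 100 + 75 = 1725 kg.
Lower bound: ⌈1725/300⌉ = 6 containers.
A packing using 7 containers:
  container 1: 275 = 275
  container 2: 250 = 250
  container 3: 225 + 75 = 300
  container 4: 225 = 225
  container 5: 200 + 100 = 300
  container 6: 150 + 125 = 275
  container 7: 100 = 100
No arrangement into 6 containers stays within capacity, so 7 is optimal.

7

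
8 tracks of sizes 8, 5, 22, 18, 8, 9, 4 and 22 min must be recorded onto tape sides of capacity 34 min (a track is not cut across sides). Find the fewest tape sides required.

3

Total = 22 + 22 + 18 + 9 + 8 + 8 + 5 + 4 = 96 min.
Lower bound: ⌈96/34⌉ = 3 tape sides.
A packing using 3 tape sides:
  side 1: 22 + 9 = 31
  side 2: 22 + 8 + 4 = 34
  side 3: 18 + 8 + 5 = 31
This matches the lower bound, so 3 is optimal.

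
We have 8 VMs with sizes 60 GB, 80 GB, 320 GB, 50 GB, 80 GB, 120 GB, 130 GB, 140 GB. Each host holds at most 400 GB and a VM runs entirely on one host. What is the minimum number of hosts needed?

3

Total = 320 + 140 + 130 + 120 + 80 + 80 + 60 + 50 = 980 GB.
Lower bound: ⌈980/400⌉ = 3 hosts.
A packing using 3 hosts:
  host 1: 320 + 80 = 400
  host 2: 140 + 130 + 120 = 390
  host 3: 80 + 60 + 50 = 190
This matches the lower bound, so 3 is optimal.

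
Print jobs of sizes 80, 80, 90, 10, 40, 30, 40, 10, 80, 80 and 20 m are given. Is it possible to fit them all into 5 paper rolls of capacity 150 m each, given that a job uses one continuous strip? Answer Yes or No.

Yes

A valid assignment using 5 paper rolls:
  roll 1: 90 + 40 + 20 = 150
  roll 2: 80 + 40 + 30 = 150
  roll 3: 80 + 10 + 10 = 100
  roll 4: 80 = 80
  roll 5: 80 = 80
Every load is within 150 m, so 5 paper rolls suffice.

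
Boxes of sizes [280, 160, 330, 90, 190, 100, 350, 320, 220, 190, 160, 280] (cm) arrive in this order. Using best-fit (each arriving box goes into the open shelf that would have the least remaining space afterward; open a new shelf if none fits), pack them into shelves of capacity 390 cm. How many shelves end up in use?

8

  280 → shelf 1 (new)  [load 280/390]
  160 → shelf 2 (new)  [load 160/390]
  330 → shelf 3 (new)  [load 330/390]
  90 → shelf 1  [load 370/390]
  190 → shelf 2  [load 350/390]
  100 → shelf 4 (new)  [load 100/390]
  350 → shelf 5 (new)  [load 350/390]
  320 → shelf 6 (new)  [load 320/390]
  220 → shelf 4  [load 320/390]
  190 → shelf 7 (new)  [load 190/390]
  160 → shelf 7  [load 350/390]
  280 → shelf 8 (new)  [load 280/390]
8 shelves opened.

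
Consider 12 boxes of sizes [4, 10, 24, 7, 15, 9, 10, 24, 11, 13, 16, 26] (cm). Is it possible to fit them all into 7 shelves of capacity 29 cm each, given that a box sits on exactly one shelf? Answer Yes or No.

Yes

A valid assignment using 7 shelves:
  shelf 1: 26 = 26
  shelf 2: 24 + 4 = 28
  shelf 3: 24 = 24
  shelf 4: 16 + 13 = 29
  shelf 5: 15 + 11 = 26
  shelf 6: 10 + 10 + 9 = 29
  shelf 7: 7 = 7
Every load is within 29 cm, so 7 shelves suffice.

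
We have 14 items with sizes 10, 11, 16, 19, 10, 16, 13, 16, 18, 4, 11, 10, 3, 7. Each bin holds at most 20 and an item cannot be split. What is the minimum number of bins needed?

Total = 19 + 18 + 16 + 16 + 16 + 13 + 11 + 11 + 10 + 10 + 10 + 7 + 4 + 3 = 164.
Lower bound: ⌈164/20⌉ = 9 bins.
A packing using 10 bins:
  bin 1: 19 = 19
  bin 2: 18 = 18
  bin 3: 16 + 4 = 20
  bin 4: 16 + 3 = 19
  bin 5: 16 = 16
  bin 6: 13 + 7 = 20
  bin 7: 11 = 11
  bin 8: 11 = 11
  bin 9: 10 + 10 = 20
  bin 10: 10 = 10
No arrangement into 9 bins stays within capacity, so 10 is optimal.

10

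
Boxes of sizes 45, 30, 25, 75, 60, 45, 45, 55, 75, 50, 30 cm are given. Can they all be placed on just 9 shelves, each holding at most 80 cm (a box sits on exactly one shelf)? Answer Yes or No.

A valid assignment using 8 shelves:
  shelf 1: 75 = 75
  shelf 2: 75 = 75
  shelf 3: 60 = 60
  shelf 4: 55 + 25 = 80
  shelf 5: 50 + 30 = 80
  shelf 6: 45 + 30 = 75
  shelf 7: 45 = 45
  shelf 8: 45 = 45
That uses only 8 ≤ 9, so 9 shelves are enough.

Yes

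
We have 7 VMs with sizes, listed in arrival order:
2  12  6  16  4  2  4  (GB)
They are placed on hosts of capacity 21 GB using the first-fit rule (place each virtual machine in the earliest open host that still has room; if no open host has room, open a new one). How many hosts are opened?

3

  2 → host 1 (new)  [load 2/21]
  12 → host 1  [load 14/21]
  6 → host 1  [load 20/21]
  16 → host 2 (new)  [load 16/21]
  4 → host 2  [load 20/21]
  2 → host 3 (new)  [load 2/21]
  4 → host 3  [load 6/21]
3 hosts opened.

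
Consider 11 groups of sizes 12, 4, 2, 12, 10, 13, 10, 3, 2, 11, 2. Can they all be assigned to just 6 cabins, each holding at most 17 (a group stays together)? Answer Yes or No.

A valid assignment using 6 cabins:
  cabin 1: 13 + 4 = 17
  cabin 2: 12 + 3 + 2 = 17
  cabin 3: 12 + 2 + 2 = 16
  cabin 4: 11 = 11
  cabin 5: 10 = 10
  cabin 6: 10 = 10
Every load is within 17, so 6 cabins suffice.

Yes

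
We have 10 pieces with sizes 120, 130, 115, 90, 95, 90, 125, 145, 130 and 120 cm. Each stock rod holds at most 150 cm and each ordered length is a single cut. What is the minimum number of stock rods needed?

10

Total = 145 + 130 + 130 + 125 + 120 + 120 + 115 + 95 + 90 + 90 = 1160 cm.
Lower bound: ⌈1160/150⌉ = 8 stock rods.
Also, 10 pieces each exceed 75 cm, and no two of those can share a stock rod, so at least 10 stock rods are needed.
A packing using 10 stock rods:
  stock rod 1: 145 = 145
  stock rod 2: 130 = 130
  stock rod 3: 130 = 130
  stock rod 4: 125 = 125
  stock rod 5: 120 = 120
  stock rod 6: 120 = 120
  stock rod 7: 115 = 115
  stock rod 8: 95 = 95
  stock rod 9: 90 = 90
  stock rod 10: 90 = 90
This matches the lower bound, so 10 is optimal.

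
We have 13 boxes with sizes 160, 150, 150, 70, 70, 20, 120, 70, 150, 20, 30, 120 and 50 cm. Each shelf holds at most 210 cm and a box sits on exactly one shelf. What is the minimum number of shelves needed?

7

Total = 160 + 150 + 150 + 150 + 120 + 120 + 70 + 70 + 70 + 50 + 30 + 20 + 20 = 1180 cm.
Lower bound: ⌈1180/210⌉ = 6 shelves.
A packing using 7 shelves:
  shelf 1: 160 + 50 = 210
  shelf 2: 150 + 30 + 20 = 200
  shelf 3: 150 + 20 = 170
  shelf 4: 150 = 150
  shelf 5: 120 + 70 = 190
  shelf 6: 120 + 70 = 190
  shelf 7: 70 = 70
No arrangement into 6 shelves stays within capacity, so 7 is optimal.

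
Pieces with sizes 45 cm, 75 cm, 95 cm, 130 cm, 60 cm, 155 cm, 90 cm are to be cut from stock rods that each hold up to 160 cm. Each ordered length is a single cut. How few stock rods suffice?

5

Total = 155 + 130 + 95 + 90 + 75 + 60 + 45 = 650 cm.
Lower bound: ⌈650/160⌉ = 5 stock rods.
A packing using 5 stock rods:
  stock rod 1: 155 = 155
  stock rod 2: 130 = 130
  stock rod 3: 95 + 60 = 155
  stock rod 4: 90 + 45 = 135
  stock rod 5: 75 = 75
This matches the lower bound, so 5 is optimal.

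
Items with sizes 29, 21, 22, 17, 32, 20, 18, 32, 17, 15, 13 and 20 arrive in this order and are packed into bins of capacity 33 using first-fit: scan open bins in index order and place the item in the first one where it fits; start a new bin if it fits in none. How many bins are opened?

10

  29 → bin 1 (new)  [load 29/33]
  21 → bin 2 (new)  [load 21/33]
  22 → bin 3 (new)  [load 22/33]
  17 → bin 4 (new)  [load 17/33]
  32 → bin 5 (new)  [load 32/33]
  20 → bin 6 (new)  [load 20/33]
  18 → bin 7 (new)  [load 18/33]
  32 → bin 8 (new)  [load 32/33]
  17 → bin 9 (new)  [load 17/33]
  15 → bin 4  [load 32/33]
  13 → bin 6  [load 33/33]
  20 → bin 10 (new)  [load 20/33]
10 bins opened.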